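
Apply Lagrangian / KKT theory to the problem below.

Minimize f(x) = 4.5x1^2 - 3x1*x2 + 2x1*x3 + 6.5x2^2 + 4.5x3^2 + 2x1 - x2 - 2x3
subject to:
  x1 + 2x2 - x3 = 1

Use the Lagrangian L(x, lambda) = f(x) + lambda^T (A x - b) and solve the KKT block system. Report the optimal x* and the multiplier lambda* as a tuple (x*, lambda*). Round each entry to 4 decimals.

Form the Lagrangian:
  L(x, lambda) = (1/2) x^T Q x + c^T x + lambda^T (A x - b)
Stationarity (grad_x L = 0): Q x + c + A^T lambda = 0.
Primal feasibility: A x = b.

This gives the KKT block system:
  [ Q   A^T ] [ x     ]   [-c ]
  [ A    0  ] [ lambda ] = [ b ]

Solving the linear system:
  x*      = (0.1423, 0.4142, -0.0293)
  lambda* = (-1.9791)
  f(x*)   = 0.954

x* = (0.1423, 0.4142, -0.0293), lambda* = (-1.9791)


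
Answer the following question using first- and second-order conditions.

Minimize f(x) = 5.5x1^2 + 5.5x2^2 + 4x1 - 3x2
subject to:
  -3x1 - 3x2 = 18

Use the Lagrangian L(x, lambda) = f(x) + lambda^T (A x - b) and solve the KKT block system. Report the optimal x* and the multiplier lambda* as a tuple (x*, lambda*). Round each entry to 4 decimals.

Form the Lagrangian:
  L(x, lambda) = (1/2) x^T Q x + c^T x + lambda^T (A x - b)
Stationarity (grad_x L = 0): Q x + c + A^T lambda = 0.
Primal feasibility: A x = b.

This gives the KKT block system:
  [ Q   A^T ] [ x     ]   [-c ]
  [ A    0  ] [ lambda ] = [ b ]

Solving the linear system:
  x*      = (-3.3182, -2.6818)
  lambda* = (-10.8333)
  f(x*)   = 94.8864

x* = (-3.3182, -2.6818), lambda* = (-10.8333)


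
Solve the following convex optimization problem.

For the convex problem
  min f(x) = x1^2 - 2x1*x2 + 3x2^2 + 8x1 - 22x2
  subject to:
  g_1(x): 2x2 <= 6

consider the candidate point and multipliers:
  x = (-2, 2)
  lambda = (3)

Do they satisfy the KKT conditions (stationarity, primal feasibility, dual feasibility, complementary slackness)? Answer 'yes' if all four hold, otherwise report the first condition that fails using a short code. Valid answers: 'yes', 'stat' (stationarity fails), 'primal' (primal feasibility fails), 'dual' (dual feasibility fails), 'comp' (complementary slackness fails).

Gradient of f: grad f(x) = Q x + c = (0, -6)
Constraint values g_i(x) = a_i^T x - b_i:
  g_1((-2, 2)) = -2
Stationarity residual: grad f(x) + sum_i lambda_i a_i = (0, 0)
  -> stationarity OK
Primal feasibility (all g_i <= 0): OK
Dual feasibility (all lambda_i >= 0): OK
Complementary slackness (lambda_i * g_i(x) = 0 for all i): FAILS

Verdict: the first failing condition is complementary_slackness -> comp.

comp


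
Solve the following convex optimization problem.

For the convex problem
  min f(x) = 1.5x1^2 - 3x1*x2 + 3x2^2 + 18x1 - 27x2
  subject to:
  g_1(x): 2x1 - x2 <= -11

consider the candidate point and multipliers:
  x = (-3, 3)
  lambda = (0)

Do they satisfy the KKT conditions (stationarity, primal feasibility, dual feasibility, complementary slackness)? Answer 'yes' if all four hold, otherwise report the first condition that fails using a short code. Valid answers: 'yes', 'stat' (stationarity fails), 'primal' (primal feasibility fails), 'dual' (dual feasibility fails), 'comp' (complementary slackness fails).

Gradient of f: grad f(x) = Q x + c = (0, 0)
Constraint values g_i(x) = a_i^T x - b_i:
  g_1((-3, 3)) = 2
Stationarity residual: grad f(x) + sum_i lambda_i a_i = (0, 0)
  -> stationarity OK
Primal feasibility (all g_i <= 0): FAILS
Dual feasibility (all lambda_i >= 0): OK
Complementary slackness (lambda_i * g_i(x) = 0 for all i): OK

Verdict: the first failing condition is primal_feasibility -> primal.

primal


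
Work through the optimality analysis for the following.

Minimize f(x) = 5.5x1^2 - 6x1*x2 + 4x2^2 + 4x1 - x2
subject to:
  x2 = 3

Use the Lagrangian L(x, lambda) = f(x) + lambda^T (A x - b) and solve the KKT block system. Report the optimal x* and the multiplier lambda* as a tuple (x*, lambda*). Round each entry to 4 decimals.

Form the Lagrangian:
  L(x, lambda) = (1/2) x^T Q x + c^T x + lambda^T (A x - b)
Stationarity (grad_x L = 0): Q x + c + A^T lambda = 0.
Primal feasibility: A x = b.

This gives the KKT block system:
  [ Q   A^T ] [ x     ]   [-c ]
  [ A    0  ] [ lambda ] = [ b ]

Solving the linear system:
  x*      = (1.2727, 3)
  lambda* = (-15.3636)
  f(x*)   = 24.0909

x* = (1.2727, 3), lambda* = (-15.3636)


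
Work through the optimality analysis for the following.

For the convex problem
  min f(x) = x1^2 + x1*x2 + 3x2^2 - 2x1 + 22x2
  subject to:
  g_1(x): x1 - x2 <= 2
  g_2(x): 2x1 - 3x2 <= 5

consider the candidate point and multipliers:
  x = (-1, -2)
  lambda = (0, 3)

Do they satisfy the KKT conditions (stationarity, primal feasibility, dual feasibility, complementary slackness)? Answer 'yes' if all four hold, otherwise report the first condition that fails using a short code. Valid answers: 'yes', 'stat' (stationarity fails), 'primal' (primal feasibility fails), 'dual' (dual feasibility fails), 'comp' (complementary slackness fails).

Gradient of f: grad f(x) = Q x + c = (-6, 9)
Constraint values g_i(x) = a_i^T x - b_i:
  g_1((-1, -2)) = -1
  g_2((-1, -2)) = -1
Stationarity residual: grad f(x) + sum_i lambda_i a_i = (0, 0)
  -> stationarity OK
Primal feasibility (all g_i <= 0): OK
Dual feasibility (all lambda_i >= 0): OK
Complementary slackness (lambda_i * g_i(x) = 0 for all i): FAILS

Verdict: the first failing condition is complementary_slackness -> comp.

comp


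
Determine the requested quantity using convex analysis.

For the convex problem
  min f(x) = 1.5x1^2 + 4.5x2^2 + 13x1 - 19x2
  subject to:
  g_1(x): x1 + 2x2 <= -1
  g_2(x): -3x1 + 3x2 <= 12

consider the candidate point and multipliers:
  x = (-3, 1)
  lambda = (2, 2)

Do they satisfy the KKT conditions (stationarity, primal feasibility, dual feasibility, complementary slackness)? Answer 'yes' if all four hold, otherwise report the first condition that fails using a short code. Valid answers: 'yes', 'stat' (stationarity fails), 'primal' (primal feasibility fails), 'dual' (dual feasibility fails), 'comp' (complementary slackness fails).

Gradient of f: grad f(x) = Q x + c = (4, -10)
Constraint values g_i(x) = a_i^T x - b_i:
  g_1((-3, 1)) = 0
  g_2((-3, 1)) = 0
Stationarity residual: grad f(x) + sum_i lambda_i a_i = (0, 0)
  -> stationarity OK
Primal feasibility (all g_i <= 0): OK
Dual feasibility (all lambda_i >= 0): OK
Complementary slackness (lambda_i * g_i(x) = 0 for all i): OK

Verdict: yes, KKT holds.

yes


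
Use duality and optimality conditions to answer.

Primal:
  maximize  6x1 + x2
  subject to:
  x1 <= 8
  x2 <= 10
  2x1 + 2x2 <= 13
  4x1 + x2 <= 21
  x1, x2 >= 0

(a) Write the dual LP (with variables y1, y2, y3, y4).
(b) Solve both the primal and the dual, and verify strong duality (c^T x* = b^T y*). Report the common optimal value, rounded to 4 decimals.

The standard primal-dual pair for 'max c^T x s.t. A x <= b, x >= 0' is:
  Dual:  min b^T y  s.t.  A^T y >= c,  y >= 0.

So the dual LP is:
  minimize  8y1 + 10y2 + 13y3 + 21y4
  subject to:
    y1 + 2y3 + 4y4 >= 6
    y2 + 2y3 + y4 >= 1
    y1, y2, y3, y4 >= 0

Solving the primal: x* = (5.25, 0).
  primal value c^T x* = 31.5.
Solving the dual: y* = (0, 0, 0, 1.5).
  dual value b^T y* = 31.5.
Strong duality: c^T x* = b^T y*. Confirmed.

31.5


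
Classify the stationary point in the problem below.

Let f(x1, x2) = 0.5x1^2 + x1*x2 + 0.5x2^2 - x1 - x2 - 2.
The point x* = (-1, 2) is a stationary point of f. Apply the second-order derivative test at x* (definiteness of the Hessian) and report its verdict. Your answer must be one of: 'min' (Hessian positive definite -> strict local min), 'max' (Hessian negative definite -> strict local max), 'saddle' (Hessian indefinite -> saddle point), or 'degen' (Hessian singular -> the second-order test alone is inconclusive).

Compute the Hessian H = grad^2 f:
  H = [[1, 1], [1, 1]]
Verify stationarity: grad f(x*) = H x* + g = (0, 0).
Eigenvalues of H: 0, 2.
H has a zero eigenvalue (singular; positive semidefinite but not definite), so H is neither positive definite, negative definite, nor indefinite. The second-order test alone is inconclusive -> degen.
(Indeed, f is constant along the null direction of H through x*, so x* is not a strict local extremum.)

degen


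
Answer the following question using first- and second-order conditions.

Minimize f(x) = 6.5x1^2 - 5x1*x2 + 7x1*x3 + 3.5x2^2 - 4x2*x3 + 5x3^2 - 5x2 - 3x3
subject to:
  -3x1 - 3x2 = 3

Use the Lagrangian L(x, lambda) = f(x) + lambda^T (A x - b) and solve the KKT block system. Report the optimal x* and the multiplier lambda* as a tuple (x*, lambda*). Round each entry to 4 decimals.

Form the Lagrangian:
  L(x, lambda) = (1/2) x^T Q x + c^T x + lambda^T (A x - b)
Stationarity (grad_x L = 0): Q x + c + A^T lambda = 0.
Primal feasibility: A x = b.

This gives the KKT block system:
  [ Q   A^T ] [ x     ]   [-c ]
  [ A    0  ] [ lambda ] = [ b ]

Solving the linear system:
  x*      = (-0.8883, -0.1117, 0.8771)
  lambda* = (-1.6164)
  f(x*)   = 1.3883

x* = (-0.8883, -0.1117, 0.8771), lambda* = (-1.6164)


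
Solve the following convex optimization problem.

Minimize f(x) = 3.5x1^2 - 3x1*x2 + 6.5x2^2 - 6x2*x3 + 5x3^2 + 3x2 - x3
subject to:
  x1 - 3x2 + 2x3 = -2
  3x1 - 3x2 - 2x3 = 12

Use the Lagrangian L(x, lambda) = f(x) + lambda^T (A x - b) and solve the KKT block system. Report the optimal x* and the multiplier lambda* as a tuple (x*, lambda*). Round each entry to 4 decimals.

Form the Lagrangian:
  L(x, lambda) = (1/2) x^T Q x + c^T x + lambda^T (A x - b)
Stationarity (grad_x L = 0): Q x + c + A^T lambda = 0.
Primal feasibility: A x = b.

This gives the KKT block system:
  [ Q   A^T ] [ x     ]   [-c ]
  [ A    0  ] [ lambda ] = [ b ]

Solving the linear system:
  x*      = (0.8855, -1.0763, -3.0573)
  lambda* = (7.0611, -5.4962)
  f(x*)   = 39.9523

x* = (0.8855, -1.0763, -3.0573), lambda* = (7.0611, -5.4962)


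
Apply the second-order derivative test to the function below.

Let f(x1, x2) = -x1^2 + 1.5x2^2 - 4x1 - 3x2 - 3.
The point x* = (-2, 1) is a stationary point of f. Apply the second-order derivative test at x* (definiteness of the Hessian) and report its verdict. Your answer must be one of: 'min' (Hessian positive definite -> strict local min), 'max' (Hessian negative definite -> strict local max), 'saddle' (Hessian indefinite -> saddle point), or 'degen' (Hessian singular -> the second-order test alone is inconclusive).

Compute the Hessian H = grad^2 f:
  H = [[-2, 0], [0, 3]]
Verify stationarity: grad f(x*) = H x* + g = (0, 0).
Eigenvalues of H: -2, 3.
Eigenvalues have mixed signs, so H is indefinite -> x* is a saddle point.

saddle


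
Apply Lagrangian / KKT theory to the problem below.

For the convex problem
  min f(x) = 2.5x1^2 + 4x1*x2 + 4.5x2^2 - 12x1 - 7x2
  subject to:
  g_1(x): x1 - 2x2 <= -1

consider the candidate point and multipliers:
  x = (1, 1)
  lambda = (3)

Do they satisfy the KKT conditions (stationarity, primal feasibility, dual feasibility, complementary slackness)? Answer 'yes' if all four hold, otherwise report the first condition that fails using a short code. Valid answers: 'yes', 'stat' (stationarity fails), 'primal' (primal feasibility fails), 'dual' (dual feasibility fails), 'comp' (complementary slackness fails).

Gradient of f: grad f(x) = Q x + c = (-3, 6)
Constraint values g_i(x) = a_i^T x - b_i:
  g_1((1, 1)) = 0
Stationarity residual: grad f(x) + sum_i lambda_i a_i = (0, 0)
  -> stationarity OK
Primal feasibility (all g_i <= 0): OK
Dual feasibility (all lambda_i >= 0): OK
Complementary slackness (lambda_i * g_i(x) = 0 for all i): OK

Verdict: yes, KKT holds.

yes


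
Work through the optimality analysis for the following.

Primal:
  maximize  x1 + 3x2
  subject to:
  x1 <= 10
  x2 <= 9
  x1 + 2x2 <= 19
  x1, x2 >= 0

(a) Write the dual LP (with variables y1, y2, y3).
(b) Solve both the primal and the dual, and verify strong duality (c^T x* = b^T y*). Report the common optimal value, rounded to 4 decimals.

The standard primal-dual pair for 'max c^T x s.t. A x <= b, x >= 0' is:
  Dual:  min b^T y  s.t.  A^T y >= c,  y >= 0.

So the dual LP is:
  minimize  10y1 + 9y2 + 19y3
  subject to:
    y1 + y3 >= 1
    y2 + 2y3 >= 3
    y1, y2, y3 >= 0

Solving the primal: x* = (1, 9).
  primal value c^T x* = 28.
Solving the dual: y* = (0, 1, 1).
  dual value b^T y* = 28.
Strong duality: c^T x* = b^T y*. Confirmed.

28


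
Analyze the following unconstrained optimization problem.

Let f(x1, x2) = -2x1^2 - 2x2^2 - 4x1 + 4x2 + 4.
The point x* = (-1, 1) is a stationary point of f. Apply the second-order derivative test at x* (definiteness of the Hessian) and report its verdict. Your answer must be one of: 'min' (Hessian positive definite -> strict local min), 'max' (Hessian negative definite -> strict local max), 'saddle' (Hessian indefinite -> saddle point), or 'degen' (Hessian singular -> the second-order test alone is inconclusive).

Compute the Hessian H = grad^2 f:
  H = [[-4, 0], [0, -4]]
Verify stationarity: grad f(x*) = H x* + g = (0, 0).
Eigenvalues of H: -4, -4.
Both eigenvalues < 0, so H is negative definite -> x* is a strict local max.

max


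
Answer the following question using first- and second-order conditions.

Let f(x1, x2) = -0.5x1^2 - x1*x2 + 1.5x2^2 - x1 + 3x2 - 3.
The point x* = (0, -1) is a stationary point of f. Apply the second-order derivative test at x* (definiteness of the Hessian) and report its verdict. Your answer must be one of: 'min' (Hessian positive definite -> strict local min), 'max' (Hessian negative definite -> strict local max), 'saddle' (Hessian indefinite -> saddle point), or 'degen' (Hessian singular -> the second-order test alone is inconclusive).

Compute the Hessian H = grad^2 f:
  H = [[-1, -1], [-1, 3]]
Verify stationarity: grad f(x*) = H x* + g = (0, 0).
Eigenvalues of H: -1.2361, 3.2361.
Eigenvalues have mixed signs, so H is indefinite -> x* is a saddle point.

saddle


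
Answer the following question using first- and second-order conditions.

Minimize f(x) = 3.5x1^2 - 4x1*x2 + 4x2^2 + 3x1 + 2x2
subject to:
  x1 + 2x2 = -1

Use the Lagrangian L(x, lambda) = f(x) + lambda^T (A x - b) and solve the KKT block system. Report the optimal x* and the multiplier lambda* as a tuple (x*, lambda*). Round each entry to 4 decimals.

Form the Lagrangian:
  L(x, lambda) = (1/2) x^T Q x + c^T x + lambda^T (A x - b)
Stationarity (grad_x L = 0): Q x + c + A^T lambda = 0.
Primal feasibility: A x = b.

This gives the KKT block system:
  [ Q   A^T ] [ x     ]   [-c ]
  [ A    0  ] [ lambda ] = [ b ]

Solving the linear system:
  x*      = (-0.4615, -0.2692)
  lambda* = (-0.8462)
  f(x*)   = -1.3846

x* = (-0.4615, -0.2692), lambda* = (-0.8462)


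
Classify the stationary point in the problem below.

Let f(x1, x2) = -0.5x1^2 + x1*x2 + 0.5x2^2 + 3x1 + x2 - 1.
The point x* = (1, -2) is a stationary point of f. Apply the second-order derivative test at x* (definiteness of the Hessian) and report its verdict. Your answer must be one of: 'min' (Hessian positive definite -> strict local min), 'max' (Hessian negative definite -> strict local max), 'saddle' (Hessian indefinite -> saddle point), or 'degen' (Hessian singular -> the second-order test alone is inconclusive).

Compute the Hessian H = grad^2 f:
  H = [[-1, 1], [1, 1]]
Verify stationarity: grad f(x*) = H x* + g = (0, 0).
Eigenvalues of H: -1.4142, 1.4142.
Eigenvalues have mixed signs, so H is indefinite -> x* is a saddle point.

saddle


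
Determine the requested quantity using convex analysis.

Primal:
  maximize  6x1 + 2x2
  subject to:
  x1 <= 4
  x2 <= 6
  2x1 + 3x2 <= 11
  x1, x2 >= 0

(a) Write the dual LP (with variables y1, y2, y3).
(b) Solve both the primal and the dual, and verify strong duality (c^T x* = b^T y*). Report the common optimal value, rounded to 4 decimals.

The standard primal-dual pair for 'max c^T x s.t. A x <= b, x >= 0' is:
  Dual:  min b^T y  s.t.  A^T y >= c,  y >= 0.

So the dual LP is:
  minimize  4y1 + 6y2 + 11y3
  subject to:
    y1 + 2y3 >= 6
    y2 + 3y3 >= 2
    y1, y2, y3 >= 0

Solving the primal: x* = (4, 1).
  primal value c^T x* = 26.
Solving the dual: y* = (4.6667, 0, 0.6667).
  dual value b^T y* = 26.
Strong duality: c^T x* = b^T y*. Confirmed.

26


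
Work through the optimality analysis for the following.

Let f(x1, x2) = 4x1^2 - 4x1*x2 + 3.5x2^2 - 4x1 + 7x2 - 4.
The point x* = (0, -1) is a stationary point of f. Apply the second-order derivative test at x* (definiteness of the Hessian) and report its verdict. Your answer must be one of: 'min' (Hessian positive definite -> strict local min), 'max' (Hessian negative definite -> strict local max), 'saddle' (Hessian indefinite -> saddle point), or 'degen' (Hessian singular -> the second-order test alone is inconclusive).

Compute the Hessian H = grad^2 f:
  H = [[8, -4], [-4, 7]]
Verify stationarity: grad f(x*) = H x* + g = (0, 0).
Eigenvalues of H: 3.4689, 11.5311.
Both eigenvalues > 0, so H is positive definite -> x* is a strict local min.

min


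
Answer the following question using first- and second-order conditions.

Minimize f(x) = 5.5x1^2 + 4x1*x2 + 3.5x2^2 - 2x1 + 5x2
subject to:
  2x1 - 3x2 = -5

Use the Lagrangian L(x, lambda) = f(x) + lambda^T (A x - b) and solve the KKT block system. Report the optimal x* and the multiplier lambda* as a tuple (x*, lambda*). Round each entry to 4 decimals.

Form the Lagrangian:
  L(x, lambda) = (1/2) x^T Q x + c^T x + lambda^T (A x - b)
Stationarity (grad_x L = 0): Q x + c + A^T lambda = 0.
Primal feasibility: A x = b.

This gives the KKT block system:
  [ Q   A^T ] [ x     ]   [-c ]
  [ A    0  ] [ lambda ] = [ b ]

Solving the linear system:
  x*      = (-0.8114, 1.1257)
  lambda* = (3.2114)
  f(x*)   = 11.6543

x* = (-0.8114, 1.1257), lambda* = (3.2114)


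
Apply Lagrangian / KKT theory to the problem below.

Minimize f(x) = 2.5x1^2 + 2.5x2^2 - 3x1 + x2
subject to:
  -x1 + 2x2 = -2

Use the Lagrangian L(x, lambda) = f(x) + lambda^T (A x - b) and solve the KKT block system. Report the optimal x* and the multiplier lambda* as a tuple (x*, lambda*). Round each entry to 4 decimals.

Form the Lagrangian:
  L(x, lambda) = (1/2) x^T Q x + c^T x + lambda^T (A x - b)
Stationarity (grad_x L = 0): Q x + c + A^T lambda = 0.
Primal feasibility: A x = b.

This gives the KKT block system:
  [ Q   A^T ] [ x     ]   [-c ]
  [ A    0  ] [ lambda ] = [ b ]

Solving the linear system:
  x*      = (0.8, -0.6)
  lambda* = (1)
  f(x*)   = -0.5

x* = (0.8, -0.6), lambda* = (1)


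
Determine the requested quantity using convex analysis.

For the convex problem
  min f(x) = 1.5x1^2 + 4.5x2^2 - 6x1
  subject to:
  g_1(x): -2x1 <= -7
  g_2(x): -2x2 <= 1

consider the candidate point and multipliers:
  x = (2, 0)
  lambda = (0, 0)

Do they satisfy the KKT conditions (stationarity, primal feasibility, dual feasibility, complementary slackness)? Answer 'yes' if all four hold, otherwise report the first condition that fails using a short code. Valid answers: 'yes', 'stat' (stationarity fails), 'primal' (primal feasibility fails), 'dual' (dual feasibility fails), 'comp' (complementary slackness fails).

Gradient of f: grad f(x) = Q x + c = (0, 0)
Constraint values g_i(x) = a_i^T x - b_i:
  g_1((2, 0)) = 3
  g_2((2, 0)) = -1
Stationarity residual: grad f(x) + sum_i lambda_i a_i = (0, 0)
  -> stationarity OK
Primal feasibility (all g_i <= 0): FAILS
Dual feasibility (all lambda_i >= 0): OK
Complementary slackness (lambda_i * g_i(x) = 0 for all i): OK

Verdict: the first failing condition is primal_feasibility -> primal.

primal


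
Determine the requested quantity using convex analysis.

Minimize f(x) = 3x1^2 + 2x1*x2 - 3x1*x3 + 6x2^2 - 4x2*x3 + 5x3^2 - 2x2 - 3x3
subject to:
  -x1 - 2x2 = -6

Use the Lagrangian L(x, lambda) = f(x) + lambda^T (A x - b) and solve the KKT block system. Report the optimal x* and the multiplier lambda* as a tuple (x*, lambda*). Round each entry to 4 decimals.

Form the Lagrangian:
  L(x, lambda) = (1/2) x^T Q x + c^T x + lambda^T (A x - b)
Stationarity (grad_x L = 0): Q x + c + A^T lambda = 0.
Primal feasibility: A x = b.

This gives the KKT block system:
  [ Q   A^T ] [ x     ]   [-c ]
  [ A    0  ] [ lambda ] = [ b ]

Solving the linear system:
  x*      = (1.8116, 2.0942, 1.6812)
  lambda* = (10.0145)
  f(x*)   = 25.4275

x* = (1.8116, 2.0942, 1.6812), lambda* = (10.0145)


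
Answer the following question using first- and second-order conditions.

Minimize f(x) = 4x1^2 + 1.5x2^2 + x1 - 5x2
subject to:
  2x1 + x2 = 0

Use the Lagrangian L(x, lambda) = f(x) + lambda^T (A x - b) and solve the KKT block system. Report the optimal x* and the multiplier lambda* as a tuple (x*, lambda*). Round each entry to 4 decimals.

Form the Lagrangian:
  L(x, lambda) = (1/2) x^T Q x + c^T x + lambda^T (A x - b)
Stationarity (grad_x L = 0): Q x + c + A^T lambda = 0.
Primal feasibility: A x = b.

This gives the KKT block system:
  [ Q   A^T ] [ x     ]   [-c ]
  [ A    0  ] [ lambda ] = [ b ]

Solving the linear system:
  x*      = (-0.55, 1.1)
  lambda* = (1.7)
  f(x*)   = -3.025

x* = (-0.55, 1.1), lambda* = (1.7)


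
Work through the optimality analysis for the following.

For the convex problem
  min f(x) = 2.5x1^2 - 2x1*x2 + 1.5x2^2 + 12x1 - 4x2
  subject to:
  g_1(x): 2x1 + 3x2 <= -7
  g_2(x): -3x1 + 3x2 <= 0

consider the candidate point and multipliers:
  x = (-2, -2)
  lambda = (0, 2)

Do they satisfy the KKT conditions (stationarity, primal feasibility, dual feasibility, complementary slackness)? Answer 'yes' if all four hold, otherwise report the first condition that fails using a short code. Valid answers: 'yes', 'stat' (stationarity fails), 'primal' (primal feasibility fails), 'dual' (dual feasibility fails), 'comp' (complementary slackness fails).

Gradient of f: grad f(x) = Q x + c = (6, -6)
Constraint values g_i(x) = a_i^T x - b_i:
  g_1((-2, -2)) = -3
  g_2((-2, -2)) = 0
Stationarity residual: grad f(x) + sum_i lambda_i a_i = (0, 0)
  -> stationarity OK
Primal feasibility (all g_i <= 0): OK
Dual feasibility (all lambda_i >= 0): OK
Complementary slackness (lambda_i * g_i(x) = 0 for all i): OK

Verdict: yes, KKT holds.

yes


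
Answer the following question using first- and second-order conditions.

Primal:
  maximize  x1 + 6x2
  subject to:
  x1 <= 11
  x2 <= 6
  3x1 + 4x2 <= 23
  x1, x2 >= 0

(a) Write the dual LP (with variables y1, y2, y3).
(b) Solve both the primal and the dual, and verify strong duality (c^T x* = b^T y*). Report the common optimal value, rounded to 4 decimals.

The standard primal-dual pair for 'max c^T x s.t. A x <= b, x >= 0' is:
  Dual:  min b^T y  s.t.  A^T y >= c,  y >= 0.

So the dual LP is:
  minimize  11y1 + 6y2 + 23y3
  subject to:
    y1 + 3y3 >= 1
    y2 + 4y3 >= 6
    y1, y2, y3 >= 0

Solving the primal: x* = (0, 5.75).
  primal value c^T x* = 34.5.
Solving the dual: y* = (0, 0, 1.5).
  dual value b^T y* = 34.5.
Strong duality: c^T x* = b^T y*. Confirmed.

34.5


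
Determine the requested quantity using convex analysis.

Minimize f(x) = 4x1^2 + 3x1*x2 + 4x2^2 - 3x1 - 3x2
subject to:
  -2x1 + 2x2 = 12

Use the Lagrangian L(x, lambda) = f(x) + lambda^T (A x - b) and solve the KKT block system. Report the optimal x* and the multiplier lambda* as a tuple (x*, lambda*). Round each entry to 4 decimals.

Form the Lagrangian:
  L(x, lambda) = (1/2) x^T Q x + c^T x + lambda^T (A x - b)
Stationarity (grad_x L = 0): Q x + c + A^T lambda = 0.
Primal feasibility: A x = b.

This gives the KKT block system:
  [ Q   A^T ] [ x     ]   [-c ]
  [ A    0  ] [ lambda ] = [ b ]

Solving the linear system:
  x*      = (-2.7273, 3.2727)
  lambda* = (-7.5)
  f(x*)   = 44.1818

x* = (-2.7273, 3.2727), lambda* = (-7.5)


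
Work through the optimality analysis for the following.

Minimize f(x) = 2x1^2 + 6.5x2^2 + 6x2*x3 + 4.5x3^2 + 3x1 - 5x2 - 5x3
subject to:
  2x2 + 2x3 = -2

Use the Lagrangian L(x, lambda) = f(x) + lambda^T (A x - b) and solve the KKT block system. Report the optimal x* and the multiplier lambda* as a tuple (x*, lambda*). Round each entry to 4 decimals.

Form the Lagrangian:
  L(x, lambda) = (1/2) x^T Q x + c^T x + lambda^T (A x - b)
Stationarity (grad_x L = 0): Q x + c + A^T lambda = 0.
Primal feasibility: A x = b.

This gives the KKT block system:
  [ Q   A^T ] [ x     ]   [-c ]
  [ A    0  ] [ lambda ] = [ b ]

Solving the linear system:
  x*      = (-0.75, -0.3, -0.7)
  lambda* = (6.55)
  f(x*)   = 7.925

x* = (-0.75, -0.3, -0.7), lambda* = (6.55)


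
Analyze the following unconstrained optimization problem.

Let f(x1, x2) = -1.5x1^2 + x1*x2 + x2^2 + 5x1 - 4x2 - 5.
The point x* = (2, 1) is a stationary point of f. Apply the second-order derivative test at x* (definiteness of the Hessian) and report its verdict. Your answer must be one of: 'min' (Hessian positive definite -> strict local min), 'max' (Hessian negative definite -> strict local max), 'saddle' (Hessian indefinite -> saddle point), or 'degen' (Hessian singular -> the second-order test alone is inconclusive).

Compute the Hessian H = grad^2 f:
  H = [[-3, 1], [1, 2]]
Verify stationarity: grad f(x*) = H x* + g = (0, 0).
Eigenvalues of H: -3.1926, 2.1926.
Eigenvalues have mixed signs, so H is indefinite -> x* is a saddle point.

saddle


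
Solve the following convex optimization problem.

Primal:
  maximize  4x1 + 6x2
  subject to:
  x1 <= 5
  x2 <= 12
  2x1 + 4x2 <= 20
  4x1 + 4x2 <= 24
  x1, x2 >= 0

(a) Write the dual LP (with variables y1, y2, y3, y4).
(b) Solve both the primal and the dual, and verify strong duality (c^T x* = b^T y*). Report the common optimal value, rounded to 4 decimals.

The standard primal-dual pair for 'max c^T x s.t. A x <= b, x >= 0' is:
  Dual:  min b^T y  s.t.  A^T y >= c,  y >= 0.

So the dual LP is:
  minimize  5y1 + 12y2 + 20y3 + 24y4
  subject to:
    y1 + 2y3 + 4y4 >= 4
    y2 + 4y3 + 4y4 >= 6
    y1, y2, y3, y4 >= 0

Solving the primal: x* = (2, 4).
  primal value c^T x* = 32.
Solving the dual: y* = (0, 0, 1, 0.5).
  dual value b^T y* = 32.
Strong duality: c^T x* = b^T y*. Confirmed.

32


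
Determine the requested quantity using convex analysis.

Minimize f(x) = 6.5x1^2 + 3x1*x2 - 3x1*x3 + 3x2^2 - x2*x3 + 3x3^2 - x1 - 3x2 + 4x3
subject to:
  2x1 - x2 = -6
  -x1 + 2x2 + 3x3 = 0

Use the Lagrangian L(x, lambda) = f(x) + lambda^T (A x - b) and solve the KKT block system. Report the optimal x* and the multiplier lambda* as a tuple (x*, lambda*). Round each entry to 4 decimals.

Form the Lagrangian:
  L(x, lambda) = (1/2) x^T Q x + c^T x + lambda^T (A x - b)
Stationarity (grad_x L = 0): Q x + c + A^T lambda = 0.
Primal feasibility: A x = b.

This gives the KKT block system:
  [ Q   A^T ] [ x     ]   [-c ]
  [ A    0  ] [ lambda ] = [ b ]

Solving the linear system:
  x*      = (-1.9846, 2.0308, -2.0154)
  lambda* = (8.0256, 1.3897)
  f(x*)   = 17.9923

x* = (-1.9846, 2.0308, -2.0154), lambda* = (8.0256, 1.3897)


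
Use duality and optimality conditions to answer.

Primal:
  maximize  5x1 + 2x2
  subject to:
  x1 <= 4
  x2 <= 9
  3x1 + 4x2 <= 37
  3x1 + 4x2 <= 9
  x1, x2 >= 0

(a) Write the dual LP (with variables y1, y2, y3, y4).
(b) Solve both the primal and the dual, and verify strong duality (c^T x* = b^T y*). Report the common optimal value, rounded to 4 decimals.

The standard primal-dual pair for 'max c^T x s.t. A x <= b, x >= 0' is:
  Dual:  min b^T y  s.t.  A^T y >= c,  y >= 0.

So the dual LP is:
  minimize  4y1 + 9y2 + 37y3 + 9y4
  subject to:
    y1 + 3y3 + 3y4 >= 5
    y2 + 4y3 + 4y4 >= 2
    y1, y2, y3, y4 >= 0

Solving the primal: x* = (3, 0).
  primal value c^T x* = 15.
Solving the dual: y* = (0, 0, 0, 1.6667).
  dual value b^T y* = 15.
Strong duality: c^T x* = b^T y*. Confirmed.

15


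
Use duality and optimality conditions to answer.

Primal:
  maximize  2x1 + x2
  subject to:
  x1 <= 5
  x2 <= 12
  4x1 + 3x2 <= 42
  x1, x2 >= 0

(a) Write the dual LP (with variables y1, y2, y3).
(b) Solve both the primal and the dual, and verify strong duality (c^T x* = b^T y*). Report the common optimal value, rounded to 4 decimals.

The standard primal-dual pair for 'max c^T x s.t. A x <= b, x >= 0' is:
  Dual:  min b^T y  s.t.  A^T y >= c,  y >= 0.

So the dual LP is:
  minimize  5y1 + 12y2 + 42y3
  subject to:
    y1 + 4y3 >= 2
    y2 + 3y3 >= 1
    y1, y2, y3 >= 0

Solving the primal: x* = (5, 7.3333).
  primal value c^T x* = 17.3333.
Solving the dual: y* = (0.6667, 0, 0.3333).
  dual value b^T y* = 17.3333.
Strong duality: c^T x* = b^T y*. Confirmed.

17.3333


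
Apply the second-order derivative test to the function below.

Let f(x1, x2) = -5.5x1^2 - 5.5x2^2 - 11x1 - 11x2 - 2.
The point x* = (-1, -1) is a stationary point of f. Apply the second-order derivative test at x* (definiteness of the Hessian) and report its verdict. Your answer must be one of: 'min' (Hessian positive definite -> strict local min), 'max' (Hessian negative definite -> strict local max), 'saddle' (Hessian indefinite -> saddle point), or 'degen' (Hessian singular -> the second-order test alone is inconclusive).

Compute the Hessian H = grad^2 f:
  H = [[-11, 0], [0, -11]]
Verify stationarity: grad f(x*) = H x* + g = (0, 0).
Eigenvalues of H: -11, -11.
Both eigenvalues < 0, so H is negative definite -> x* is a strict local max.

max


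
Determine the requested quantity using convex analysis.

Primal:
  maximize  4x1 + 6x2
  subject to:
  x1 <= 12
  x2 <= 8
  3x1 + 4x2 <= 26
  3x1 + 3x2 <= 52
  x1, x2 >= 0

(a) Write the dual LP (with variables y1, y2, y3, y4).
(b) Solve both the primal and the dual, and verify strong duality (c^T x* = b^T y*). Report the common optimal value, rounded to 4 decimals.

The standard primal-dual pair for 'max c^T x s.t. A x <= b, x >= 0' is:
  Dual:  min b^T y  s.t.  A^T y >= c,  y >= 0.

So the dual LP is:
  minimize  12y1 + 8y2 + 26y3 + 52y4
  subject to:
    y1 + 3y3 + 3y4 >= 4
    y2 + 4y3 + 3y4 >= 6
    y1, y2, y3, y4 >= 0

Solving the primal: x* = (0, 6.5).
  primal value c^T x* = 39.
Solving the dual: y* = (0, 0, 1.5, 0).
  dual value b^T y* = 39.
Strong duality: c^T x* = b^T y*. Confirmed.

39


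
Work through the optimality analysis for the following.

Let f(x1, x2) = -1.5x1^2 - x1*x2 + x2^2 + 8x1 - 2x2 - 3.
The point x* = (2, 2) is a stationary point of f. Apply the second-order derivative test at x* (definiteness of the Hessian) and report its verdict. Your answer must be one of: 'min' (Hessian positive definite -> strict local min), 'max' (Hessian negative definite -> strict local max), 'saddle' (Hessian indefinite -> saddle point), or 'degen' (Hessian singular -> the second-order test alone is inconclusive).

Compute the Hessian H = grad^2 f:
  H = [[-3, -1], [-1, 2]]
Verify stationarity: grad f(x*) = H x* + g = (0, 0).
Eigenvalues of H: -3.1926, 2.1926.
Eigenvalues have mixed signs, so H is indefinite -> x* is a saddle point.

saddle


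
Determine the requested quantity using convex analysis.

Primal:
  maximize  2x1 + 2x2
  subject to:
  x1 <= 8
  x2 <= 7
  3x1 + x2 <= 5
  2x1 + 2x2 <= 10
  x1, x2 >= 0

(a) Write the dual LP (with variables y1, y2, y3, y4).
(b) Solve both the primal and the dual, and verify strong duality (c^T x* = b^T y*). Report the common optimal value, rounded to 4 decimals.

The standard primal-dual pair for 'max c^T x s.t. A x <= b, x >= 0' is:
  Dual:  min b^T y  s.t.  A^T y >= c,  y >= 0.

So the dual LP is:
  minimize  8y1 + 7y2 + 5y3 + 10y4
  subject to:
    y1 + 3y3 + 2y4 >= 2
    y2 + y3 + 2y4 >= 2
    y1, y2, y3, y4 >= 0

Solving the primal: x* = (0, 5).
  primal value c^T x* = 10.
Solving the dual: y* = (0, 0, 0, 1).
  dual value b^T y* = 10.
Strong duality: c^T x* = b^T y*. Confirmed.

10


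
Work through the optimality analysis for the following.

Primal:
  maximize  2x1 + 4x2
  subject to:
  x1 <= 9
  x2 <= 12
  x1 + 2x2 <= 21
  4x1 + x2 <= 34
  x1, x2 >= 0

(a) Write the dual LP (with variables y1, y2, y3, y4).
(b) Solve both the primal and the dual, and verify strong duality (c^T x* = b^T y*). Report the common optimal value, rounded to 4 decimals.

The standard primal-dual pair for 'max c^T x s.t. A x <= b, x >= 0' is:
  Dual:  min b^T y  s.t.  A^T y >= c,  y >= 0.

So the dual LP is:
  minimize  9y1 + 12y2 + 21y3 + 34y4
  subject to:
    y1 + y3 + 4y4 >= 2
    y2 + 2y3 + y4 >= 4
    y1, y2, y3, y4 >= 0

Solving the primal: x* = (6.7143, 7.1429).
  primal value c^T x* = 42.
Solving the dual: y* = (0, 0, 2, 0).
  dual value b^T y* = 42.
Strong duality: c^T x* = b^T y*. Confirmed.

42


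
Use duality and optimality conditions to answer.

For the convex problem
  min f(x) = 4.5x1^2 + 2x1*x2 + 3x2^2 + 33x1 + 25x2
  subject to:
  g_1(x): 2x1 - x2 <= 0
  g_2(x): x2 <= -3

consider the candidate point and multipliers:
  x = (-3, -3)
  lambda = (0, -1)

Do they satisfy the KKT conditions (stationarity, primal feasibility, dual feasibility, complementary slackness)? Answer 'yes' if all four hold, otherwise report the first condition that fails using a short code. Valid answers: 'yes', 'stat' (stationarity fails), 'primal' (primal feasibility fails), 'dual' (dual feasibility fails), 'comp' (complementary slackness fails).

Gradient of f: grad f(x) = Q x + c = (0, 1)
Constraint values g_i(x) = a_i^T x - b_i:
  g_1((-3, -3)) = -3
  g_2((-3, -3)) = 0
Stationarity residual: grad f(x) + sum_i lambda_i a_i = (0, 0)
  -> stationarity OK
Primal feasibility (all g_i <= 0): OK
Dual feasibility (all lambda_i >= 0): FAILS
Complementary slackness (lambda_i * g_i(x) = 0 for all i): OK

Verdict: the first failing condition is dual_feasibility -> dual.

dual


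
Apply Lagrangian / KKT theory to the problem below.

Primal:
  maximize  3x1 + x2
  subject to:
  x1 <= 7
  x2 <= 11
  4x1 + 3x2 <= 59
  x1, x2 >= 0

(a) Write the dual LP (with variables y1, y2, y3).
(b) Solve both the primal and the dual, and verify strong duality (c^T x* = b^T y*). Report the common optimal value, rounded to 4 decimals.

The standard primal-dual pair for 'max c^T x s.t. A x <= b, x >= 0' is:
  Dual:  min b^T y  s.t.  A^T y >= c,  y >= 0.

So the dual LP is:
  minimize  7y1 + 11y2 + 59y3
  subject to:
    y1 + 4y3 >= 3
    y2 + 3y3 >= 1
    y1, y2, y3 >= 0

Solving the primal: x* = (7, 10.3333).
  primal value c^T x* = 31.3333.
Solving the dual: y* = (1.6667, 0, 0.3333).
  dual value b^T y* = 31.3333.
Strong duality: c^T x* = b^T y*. Confirmed.

31.3333


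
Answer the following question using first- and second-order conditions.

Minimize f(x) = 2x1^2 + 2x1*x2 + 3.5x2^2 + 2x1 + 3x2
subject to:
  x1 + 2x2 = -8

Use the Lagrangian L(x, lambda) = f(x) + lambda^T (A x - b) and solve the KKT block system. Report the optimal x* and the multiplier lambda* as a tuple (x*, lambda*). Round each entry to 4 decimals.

Form the Lagrangian:
  L(x, lambda) = (1/2) x^T Q x + c^T x + lambda^T (A x - b)
Stationarity (grad_x L = 0): Q x + c + A^T lambda = 0.
Primal feasibility: A x = b.

This gives the KKT block system:
  [ Q   A^T ] [ x     ]   [-c ]
  [ A    0  ] [ lambda ] = [ b ]

Solving the linear system:
  x*      = (-1.7333, -3.1333)
  lambda* = (11.2)
  f(x*)   = 38.3667

x* = (-1.7333, -3.1333), lambda* = (11.2)


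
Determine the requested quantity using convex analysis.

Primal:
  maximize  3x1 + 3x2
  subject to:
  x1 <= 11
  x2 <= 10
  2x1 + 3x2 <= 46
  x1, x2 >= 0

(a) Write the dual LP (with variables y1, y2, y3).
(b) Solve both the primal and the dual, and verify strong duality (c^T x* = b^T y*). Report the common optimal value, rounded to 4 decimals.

The standard primal-dual pair for 'max c^T x s.t. A x <= b, x >= 0' is:
  Dual:  min b^T y  s.t.  A^T y >= c,  y >= 0.

So the dual LP is:
  minimize  11y1 + 10y2 + 46y3
  subject to:
    y1 + 2y3 >= 3
    y2 + 3y3 >= 3
    y1, y2, y3 >= 0

Solving the primal: x* = (11, 8).
  primal value c^T x* = 57.
Solving the dual: y* = (1, 0, 1).
  dual value b^T y* = 57.
Strong duality: c^T x* = b^T y*. Confirmed.

57


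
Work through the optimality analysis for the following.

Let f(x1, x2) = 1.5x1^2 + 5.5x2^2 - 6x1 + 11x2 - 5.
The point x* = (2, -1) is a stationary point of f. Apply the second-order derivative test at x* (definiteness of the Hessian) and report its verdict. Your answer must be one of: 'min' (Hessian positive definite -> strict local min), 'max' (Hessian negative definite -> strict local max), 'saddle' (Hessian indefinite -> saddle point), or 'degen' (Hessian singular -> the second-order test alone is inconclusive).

Compute the Hessian H = grad^2 f:
  H = [[3, 0], [0, 11]]
Verify stationarity: grad f(x*) = H x* + g = (0, 0).
Eigenvalues of H: 3, 11.
Both eigenvalues > 0, so H is positive definite -> x* is a strict local min.

min


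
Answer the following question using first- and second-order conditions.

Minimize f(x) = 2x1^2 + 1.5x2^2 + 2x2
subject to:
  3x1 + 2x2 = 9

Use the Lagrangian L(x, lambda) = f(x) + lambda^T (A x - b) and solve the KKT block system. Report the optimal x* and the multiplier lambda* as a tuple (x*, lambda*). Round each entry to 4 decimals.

Form the Lagrangian:
  L(x, lambda) = (1/2) x^T Q x + c^T x + lambda^T (A x - b)
Stationarity (grad_x L = 0): Q x + c + A^T lambda = 0.
Primal feasibility: A x = b.

This gives the KKT block system:
  [ Q   A^T ] [ x     ]   [-c ]
  [ A    0  ] [ lambda ] = [ b ]

Solving the linear system:
  x*      = (2.1628, 1.2558)
  lambda* = (-2.8837)
  f(x*)   = 14.2326

x* = (2.1628, 1.2558), lambda* = (-2.8837)


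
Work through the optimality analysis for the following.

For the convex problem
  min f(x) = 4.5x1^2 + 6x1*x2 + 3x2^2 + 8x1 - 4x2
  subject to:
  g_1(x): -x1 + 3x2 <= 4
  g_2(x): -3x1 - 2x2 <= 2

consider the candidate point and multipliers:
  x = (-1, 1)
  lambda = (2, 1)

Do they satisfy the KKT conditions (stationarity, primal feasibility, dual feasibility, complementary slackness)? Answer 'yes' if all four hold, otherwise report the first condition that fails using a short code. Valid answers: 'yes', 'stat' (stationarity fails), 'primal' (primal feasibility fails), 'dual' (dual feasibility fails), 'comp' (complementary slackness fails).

Gradient of f: grad f(x) = Q x + c = (5, -4)
Constraint values g_i(x) = a_i^T x - b_i:
  g_1((-1, 1)) = 0
  g_2((-1, 1)) = -1
Stationarity residual: grad f(x) + sum_i lambda_i a_i = (0, 0)
  -> stationarity OK
Primal feasibility (all g_i <= 0): OK
Dual feasibility (all lambda_i >= 0): OK
Complementary slackness (lambda_i * g_i(x) = 0 for all i): FAILS

Verdict: the first failing condition is complementary_slackness -> comp.

comp


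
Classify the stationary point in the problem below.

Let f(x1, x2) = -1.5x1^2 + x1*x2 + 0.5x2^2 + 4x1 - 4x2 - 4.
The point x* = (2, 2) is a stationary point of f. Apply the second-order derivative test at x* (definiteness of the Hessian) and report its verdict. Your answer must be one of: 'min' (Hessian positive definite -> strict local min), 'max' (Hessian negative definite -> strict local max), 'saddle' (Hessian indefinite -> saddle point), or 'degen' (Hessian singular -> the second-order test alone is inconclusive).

Compute the Hessian H = grad^2 f:
  H = [[-3, 1], [1, 1]]
Verify stationarity: grad f(x*) = H x* + g = (0, 0).
Eigenvalues of H: -3.2361, 1.2361.
Eigenvalues have mixed signs, so H is indefinite -> x* is a saddle point.

saddle


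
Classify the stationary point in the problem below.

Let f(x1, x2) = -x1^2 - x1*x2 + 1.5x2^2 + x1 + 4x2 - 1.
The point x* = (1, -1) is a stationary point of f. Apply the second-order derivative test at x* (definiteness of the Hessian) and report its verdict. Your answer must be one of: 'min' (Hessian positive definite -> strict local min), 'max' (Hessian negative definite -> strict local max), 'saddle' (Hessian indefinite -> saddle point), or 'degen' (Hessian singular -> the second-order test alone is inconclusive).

Compute the Hessian H = grad^2 f:
  H = [[-2, -1], [-1, 3]]
Verify stationarity: grad f(x*) = H x* + g = (0, 0).
Eigenvalues of H: -2.1926, 3.1926.
Eigenvalues have mixed signs, so H is indefinite -> x* is a saddle point.

saddle


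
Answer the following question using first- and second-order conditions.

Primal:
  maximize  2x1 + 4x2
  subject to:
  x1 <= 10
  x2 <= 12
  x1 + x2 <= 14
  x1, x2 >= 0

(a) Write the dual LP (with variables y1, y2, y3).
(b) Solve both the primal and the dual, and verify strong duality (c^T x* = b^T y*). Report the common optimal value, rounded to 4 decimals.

The standard primal-dual pair for 'max c^T x s.t. A x <= b, x >= 0' is:
  Dual:  min b^T y  s.t.  A^T y >= c,  y >= 0.

So the dual LP is:
  minimize  10y1 + 12y2 + 14y3
  subject to:
    y1 + y3 >= 2
    y2 + y3 >= 4
    y1, y2, y3 >= 0

Solving the primal: x* = (2, 12).
  primal value c^T x* = 52.
Solving the dual: y* = (0, 2, 2).
  dual value b^T y* = 52.
Strong duality: c^T x* = b^T y*. Confirmed.

52
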